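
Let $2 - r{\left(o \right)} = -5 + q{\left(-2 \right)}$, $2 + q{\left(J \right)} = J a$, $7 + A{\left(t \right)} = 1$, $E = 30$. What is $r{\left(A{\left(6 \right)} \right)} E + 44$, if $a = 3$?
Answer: $494$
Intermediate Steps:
$A{\left(t \right)} = -6$ ($A{\left(t \right)} = -7 + 1 = -6$)
$q{\left(J \right)} = -2 + 3 J$ ($q{\left(J \right)} = -2 + J 3 = -2 + 3 J$)
$r{\left(o \right)} = 15$ ($r{\left(o \right)} = 2 - \left(-5 + \left(-2 + 3 \left(-2\right)\right)\right) = 2 - \left(-5 - 8\right) = 2 - -13 = 2 + 13 = 15$)
$r{\left(A{\left(6 \right)} \right)} E + 44 = 15 \cdot 30 + 44 = 450 + 44 = 494$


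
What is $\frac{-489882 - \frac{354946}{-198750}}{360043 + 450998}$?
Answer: $- \frac{48681846277}{80597199375} \approx -0.60401$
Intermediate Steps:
$\frac{-489882 - \frac{354946}{-198750}}{360043 + 450998} = \frac{-489882 - - \frac{177473}{99375}}{811041} = \left(-489882 + \frac{177473}{99375}\right) \frac{1}{811041} = \left(- \frac{48681846277}{99375}\right) \frac{1}{811041} = - \frac{48681846277}{80597199375}$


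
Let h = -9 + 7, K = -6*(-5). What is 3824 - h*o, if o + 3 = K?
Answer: 3878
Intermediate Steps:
K = 30
h = -2
o = 27 (o = -3 + 30 = 27)
3824 - h*o = 3824 - (-2)*27 = 3824 - 1*(-54) = 3824 + 54 = 3878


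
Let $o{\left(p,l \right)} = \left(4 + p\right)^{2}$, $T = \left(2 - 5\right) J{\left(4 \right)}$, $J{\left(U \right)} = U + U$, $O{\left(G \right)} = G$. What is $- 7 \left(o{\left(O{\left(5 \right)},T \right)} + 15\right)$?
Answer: $-672$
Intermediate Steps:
$J{\left(U \right)} = 2 U$
$T = -24$ ($T = \left(2 - 5\right) 2 \cdot 4 = \left(-3\right) 8 = -24$)
$- 7 \left(o{\left(O{\left(5 \right)},T \right)} + 15\right) = - 7 \left(\left(4 + 5\right)^{2} + 15\right) = - 7 \left(9^{2} + 15\right) = - 7 \left(81 + 15\right) = \left(-7\right) 96 = -672$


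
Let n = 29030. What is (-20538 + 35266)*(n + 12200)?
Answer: 607235440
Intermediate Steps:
(-20538 + 35266)*(n + 12200) = (-20538 + 35266)*(29030 + 12200) = 14728*41230 = 607235440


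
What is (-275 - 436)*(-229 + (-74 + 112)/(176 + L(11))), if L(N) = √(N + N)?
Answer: 76290063/469 + 4503*√22/5159 ≈ 1.6267e+5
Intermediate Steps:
L(N) = √2*√N (L(N) = √(2*N) = √2*√N)
(-275 - 436)*(-229 + (-74 + 112)/(176 + L(11))) = (-275 - 436)*(-229 + (-74 + 112)/(176 + √2*√11)) = -711*(-229 + 38/(176 + √22)) = 162819 - 27018/(176 + √22)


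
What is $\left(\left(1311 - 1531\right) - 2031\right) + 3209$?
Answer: $958$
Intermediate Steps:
$\left(\left(1311 - 1531\right) - 2031\right) + 3209 = \left(-220 - 2031\right) + 3209 = -2251 + 3209 = 958$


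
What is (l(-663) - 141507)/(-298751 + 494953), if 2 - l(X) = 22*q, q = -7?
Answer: -141351/196202 ≈ -0.72044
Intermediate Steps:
l(X) = 156 (l(X) = 2 - 22*(-7) = 2 - 1*(-154) = 2 + 154 = 156)
(l(-663) - 141507)/(-298751 + 494953) = (156 - 141507)/(-298751 + 494953) = -141351/196202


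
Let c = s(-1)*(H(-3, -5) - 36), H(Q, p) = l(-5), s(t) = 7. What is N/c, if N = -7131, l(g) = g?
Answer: 7131/287 ≈ 24.847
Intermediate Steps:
H(Q, p) = -5
c = -287 (c = 7*(-5 - 36) = 7*(-41) = -287)
N/c = -7131/(-287) = -7131*(-1/287) = 7131/287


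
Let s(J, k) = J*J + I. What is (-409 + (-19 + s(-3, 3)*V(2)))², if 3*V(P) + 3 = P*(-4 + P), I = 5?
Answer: 1909924/9 ≈ 2.1221e+5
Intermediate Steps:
s(J, k) = 5 + J² (s(J, k) = J*J + 5 = J² + 5 = 5 + J²)
V(P) = -1 + P*(-4 + P)/3 (V(P) = -1 + (P*(-4 + P))/3 = -1 + P*(-4 + P)/3)
(-409 + (-19 + s(-3, 3)*V(2)))² = (-409 + (-19 + (5 + (-3)²)*(-1 - 4/3*2 + (⅓)*2²)))² = (-409 + (-19 + (5 + 9)*(-1 - 8/3 + (⅓)*4)))² = (-409 + (-19 + 14*(-1 - 8/3 + 4/3)))² = (-409 + (-19 + 14*(-7/3)))² = (-409 + (-19 - 98/3))² = (-409 - 155/3)² = (-1382/3)² = 1909924/9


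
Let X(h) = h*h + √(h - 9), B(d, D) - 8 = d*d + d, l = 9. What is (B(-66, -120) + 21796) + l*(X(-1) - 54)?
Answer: 25617 + 9*I*√10 ≈ 25617.0 + 28.461*I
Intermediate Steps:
B(d, D) = 8 + d + d² (B(d, D) = 8 + (d*d + d) = 8 + (d² + d) = 8 + (d + d²) = 8 + d + d²)
X(h) = h² + √(-9 + h)
(B(-66, -120) + 21796) + l*(X(-1) - 54) = ((8 - 66 + (-66)²) + 21796) + 9*(((-1)² + √(-9 - 1)) - 54) = ((8 - 66 + 4356) + 21796) + 9*((1 + √(-10)) - 54) = (4298 + 21796) + 9*((1 + I*√10) - 54) = 26094 + 9*(-53 + I*√10) = 26094 + (-477 + 9*I*√10) = 25617 + 9*I*√10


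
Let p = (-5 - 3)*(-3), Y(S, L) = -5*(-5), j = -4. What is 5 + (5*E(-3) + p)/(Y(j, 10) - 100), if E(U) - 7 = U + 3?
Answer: 316/75 ≈ 4.2133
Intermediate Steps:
E(U) = 10 + U (E(U) = 7 + (U + 3) = 7 + (3 + U) = 10 + U)
Y(S, L) = 25
p = 24 (p = -8*(-3) = 24)
5 + (5*E(-3) + p)/(Y(j, 10) - 100) = 5 + (5*(10 - 3) + 24)/(25 - 100) = 5 + (5*7 + 24)/(-75) = 5 - (35 + 24)/75 = 5 - 1/75*59 = 5 - 59/75 = 316/75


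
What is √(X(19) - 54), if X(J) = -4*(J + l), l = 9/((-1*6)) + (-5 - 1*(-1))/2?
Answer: 2*I*√29 ≈ 10.77*I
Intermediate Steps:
l = -7/2 (l = 9/(-6) + (-5 + 1)*(½) = 9*(-⅙) - 4*½ = -3/2 - 2 = -7/2 ≈ -3.5000)
X(J) = 14 - 4*J (X(J) = -4*(J - 7/2) = -4*(-7/2 + J) = 14 - 4*J)
√(X(19) - 54) = √((14 - 4*19) - 54) = √((14 - 76) - 54) = √(-62 - 54) = √(-116) = 2*I*√29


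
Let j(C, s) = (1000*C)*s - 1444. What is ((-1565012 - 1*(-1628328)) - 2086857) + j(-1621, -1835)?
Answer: 2972510015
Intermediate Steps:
j(C, s) = -1444 + 1000*C*s (j(C, s) = 1000*C*s - 1444 = -1444 + 1000*C*s)
((-1565012 - 1*(-1628328)) - 2086857) + j(-1621, -1835) = ((-1565012 - 1*(-1628328)) - 2086857) + (-1444 + 1000*(-1621)*(-1835)) = ((-1565012 + 1628328) - 2086857) + (-1444 + 2974535000) = (63316 - 2086857) + 2974533556 = -2023541 + 2974533556 = 2972510015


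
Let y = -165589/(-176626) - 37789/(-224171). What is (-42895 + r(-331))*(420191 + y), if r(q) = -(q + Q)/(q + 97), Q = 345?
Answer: -41748789207404602997326/2316273982191 ≈ -1.8024e+10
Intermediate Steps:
y = 43794771633/39594427046 (y = -165589*(-1/176626) - 37789*(-1/224171) = 165589/176626 + 37789/224171 = 43794771633/39594427046 ≈ 1.1061)
r(q) = -(345 + q)/(97 + q) (r(q) = -(q + 345)/(q + 97) = -(345 + q)/(97 + q))
(-42895 + r(-331))*(420191 + y) = (-42895 + (-345 - 1*(-331))/(97 - 331))*(420191 + 43794771633/39594427046) = (-42895 + (-345 + 331)/(-234))*(16637265689657419/39594427046) = (-42895 - 1/234*(-14))*(16637265689657419/39594427046) = (-42895 + 7/117)*(16637265689657419/39594427046) = -5018708/117*16637265689657419/39594427046 = -41748789207404602997326/2316273982191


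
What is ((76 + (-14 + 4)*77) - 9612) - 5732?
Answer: -16038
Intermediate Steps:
((76 + (-14 + 4)*77) - 9612) - 5732 = ((76 - 10*77) - 9612) - 5732 = ((76 - 770) - 9612) - 5732 = (-694 - 9612) - 5732 = -10306 - 5732 = -16038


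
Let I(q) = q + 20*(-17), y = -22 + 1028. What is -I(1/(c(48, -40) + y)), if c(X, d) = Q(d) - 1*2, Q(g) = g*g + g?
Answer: 871759/2564 ≈ 340.00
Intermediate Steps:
Q(g) = g + g² (Q(g) = g² + g = g + g²)
y = 1006
c(X, d) = -2 + d*(1 + d) (c(X, d) = d*(1 + d) - 1*2 = d*(1 + d) - 2 = -2 + d*(1 + d))
I(q) = -340 + q (I(q) = q - 340 = -340 + q)
-I(1/(c(48, -40) + y)) = -(-340 + 1/((-2 - 40*(1 - 40)) + 1006)) = -(-340 + 1/((-2 - 40*(-39)) + 1006)) = -(-340 + 1/((-2 + 1560) + 1006)) = -(-340 + 1/(1558 + 1006)) = -(-340 + 1/2564) = -1*(-871759/2564) = 871759/2564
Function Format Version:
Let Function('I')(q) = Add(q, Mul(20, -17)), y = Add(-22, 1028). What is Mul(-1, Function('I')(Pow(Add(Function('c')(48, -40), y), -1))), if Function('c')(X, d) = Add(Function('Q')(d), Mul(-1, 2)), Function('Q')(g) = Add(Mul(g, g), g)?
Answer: Rational(871759, 2564) ≈ 340.00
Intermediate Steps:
Function('Q')(g) = Add(g, Pow(g, 2)) (Function('Q')(g) = Add(Pow(g, 2), g) = Add(g, Pow(g, 2)))
y = 1006
Function('c')(X, d) = Add(-2, Mul(d, Add(1, d))) (Function('c')(X, d) = Add(Mul(d, Add(1, d)), Mul(-1, 2)) = Add(Mul(d, Add(1, d)), -2) = Add(-2, Mul(d, Add(1, d))))
Function('I')(q) = Add(-340, q) (Function('I')(q) = Add(q, -340) = Add(-340, q))
Mul(-1, Function('I')(Pow(Add(Function('c')(48, -40), y), -1))) = Mul(-1, Add(-340, Pow(Add(Add(-2, Mul(-40, Add(1, -40))), 1006), -1))) = Mul(-1, Add(-340, Pow(Add(Add(-2, Mul(-40, -39)), 1006), -1))) = Mul(-1, Add(-340, Pow(Add(Add(-2, 1560), 1006), -1))) = Mul(-1, Add(-340, Pow(Add(1558, 1006), -1))) = Mul(-1, Add(-340, Pow(2564, -1))) = Mul(-1, Add(-340, Rational(1, 2564))) = Mul(-1, Rational(-871759, 2564)) = Rational(871759, 2564)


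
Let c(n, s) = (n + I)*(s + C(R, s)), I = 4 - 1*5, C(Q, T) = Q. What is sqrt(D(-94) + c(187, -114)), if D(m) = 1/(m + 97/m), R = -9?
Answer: 2*I*sqrt(456407667761)/8933 ≈ 151.25*I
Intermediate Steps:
I = -1 (I = 4 - 5 = -1)
c(n, s) = (-1 + n)*(-9 + s) (c(n, s) = (n - 1)*(s - 9) = (-1 + n)*(-9 + s))
sqrt(D(-94) + c(187, -114)) = sqrt(-94/(97 + (-94)**2) + (9 - 1*(-114) - 9*187 + 187*(-114))) = sqrt(-94/(97 + 8836) + (9 + 114 - 1683 - 21318)) = sqrt(-94/8933 - 22878) = sqrt(-204369268/8933) = 2*I*sqrt(456407667761)/8933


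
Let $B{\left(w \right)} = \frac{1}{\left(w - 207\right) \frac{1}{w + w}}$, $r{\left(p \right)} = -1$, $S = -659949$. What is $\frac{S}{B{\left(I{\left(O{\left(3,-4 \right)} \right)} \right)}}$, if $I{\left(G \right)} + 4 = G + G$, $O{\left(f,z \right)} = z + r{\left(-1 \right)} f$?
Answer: $- \frac{16498725}{4} \approx -4.1247 \cdot 10^{6}$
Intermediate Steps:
$O{\left(f,z \right)} = z - f$
$I{\left(G \right)} = -4 + 2 G$ ($I{\left(G \right)} = -4 + \left(G + G\right) = -4 + 2 G$)
$B{\left(w \right)} = \frac{2 w}{-207 + w}$ ($B{\left(w \right)} = \frac{1}{\left(-207 + w\right) \frac{1}{2 w}} = \frac{1}{\frac{1}{2} \frac{1}{w} \left(-207 + w\right)} = \frac{2 w}{-207 + w}$)
$\frac{S}{B{\left(I{\left(O{\left(3,-4 \right)} \right)} \right)}} = - \frac{659949}{2 \left(-4 + 2 \left(-4 - 3\right)\right) \frac{1}{-207 + \left(-4 + 2 \left(-4 - 3\right)\right)}} = - \frac{659949}{2 \left(-4 + 2 \left(-7\right)\right) \frac{1}{-207 + \left(-4 + 2 \left(-7\right)\right)}} = - \frac{659949}{2 \left(-4 - 14\right) \frac{1}{-207 - 18}} = - \frac{659949}{2 \left(-18\right) \frac{1}{-207 - 18}} = - \frac{659949}{2 \left(-18\right) \frac{1}{-225}} = - \frac{659949}{2 \left(-18\right) \left(- \frac{1}{225}\right)} = - \frac{659949}{\frac{4}{25}} = \left(-659949\right) \frac{25}{4} = - \frac{16498725}{4}$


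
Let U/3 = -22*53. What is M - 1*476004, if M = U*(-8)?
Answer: -448020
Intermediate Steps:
U = -3498 (U = 3*(-22*53) = 3*(-1166) = -3498)
M = 27984 (M = -3498*(-8) = 27984)
M - 1*476004 = 27984 - 1*476004 = 27984 - 476004 = -448020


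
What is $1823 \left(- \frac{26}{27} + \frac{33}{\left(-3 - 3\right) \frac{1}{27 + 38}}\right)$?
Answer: $- \frac{35287811}{54} \approx -6.5348 \cdot 10^{5}$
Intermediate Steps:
$1823 \left(- \frac{26}{27} + \frac{33}{\left(-3 - 3\right) \frac{1}{27 + 38}}\right) = 1823 \left(\left(-26\right) \frac{1}{27} + \frac{33}{\left(-6\right) \frac{1}{65}}\right) = 1823 \left(- \frac{26}{27} + \frac{33}{\left(-6\right) \frac{1}{65}}\right) = 1823 \left(- \frac{26}{27} + \frac{33}{- \frac{6}{65}}\right) = 1823 \left(- \frac{26}{27} + 33 \left(- \frac{65}{6}\right)\right) = 1823 \left(- \frac{26}{27} - \frac{715}{2}\right) = 1823 \left(- \frac{19357}{54}\right) = - \frac{35287811}{54}$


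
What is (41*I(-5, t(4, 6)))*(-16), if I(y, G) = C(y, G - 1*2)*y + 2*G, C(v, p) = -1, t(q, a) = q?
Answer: -8528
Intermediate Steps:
I(y, G) = -y + 2*G
(41*I(-5, t(4, 6)))*(-16) = (41*(-1*(-5) + 2*4))*(-16) = (41*(5 + 8))*(-16) = (41*13)*(-16) = 533*(-16) = -8528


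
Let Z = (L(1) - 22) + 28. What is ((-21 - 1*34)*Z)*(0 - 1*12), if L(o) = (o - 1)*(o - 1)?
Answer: 3960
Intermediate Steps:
L(o) = (-1 + o)**2 (L(o) = (-1 + o)*(-1 + o) = (-1 + o)**2)
Z = 6 (Z = ((-1 + 1)**2 - 22) + 28 = (0**2 - 22) + 28 = (0 - 22) + 28 = -22 + 28 = 6)
((-21 - 1*34)*Z)*(0 - 1*12) = ((-21 - 1*34)*6)*(0 - 1*12) = ((-21 - 34)*6)*(0 - 12) = -55*6*(-12) = -330*(-12) = 3960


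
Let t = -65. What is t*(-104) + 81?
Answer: 6841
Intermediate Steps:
t*(-104) + 81 = -65*(-104) + 81 = 6760 + 81 = 6841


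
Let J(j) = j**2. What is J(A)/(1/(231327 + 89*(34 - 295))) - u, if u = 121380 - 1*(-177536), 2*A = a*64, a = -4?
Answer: 3409178716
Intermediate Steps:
A = -128 (A = (-4*64)/2 = (1/2)*(-256) = -128)
u = 298916 (u = 121380 + 177536 = 298916)
J(A)/(1/(231327 + 89*(34 - 295))) - u = (-128)**2/(1/(231327 + 89*(34 - 295))) - 1*298916 = 16384/(1/(231327 + 89*(-261))) - 298916 = 16384/(1/(231327 - 23229)) - 298916 = 16384/(1/208098) - 298916 = 16384*208098 - 298916 = 3409477632 - 298916 = 3409178716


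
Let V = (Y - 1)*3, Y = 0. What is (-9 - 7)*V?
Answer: 48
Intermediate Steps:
V = -3 (V = (0 - 1)*3 = -1*3 = -3)
(-9 - 7)*V = (-9 - 7)*(-3) = -16*(-3) = 48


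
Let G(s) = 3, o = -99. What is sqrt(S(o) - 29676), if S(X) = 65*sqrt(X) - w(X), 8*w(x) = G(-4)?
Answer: sqrt(-474822 + 3120*I*sqrt(11))/4 ≈ 1.877 + 172.28*I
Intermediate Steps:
w(x) = 3/8 (w(x) = (1/8)*3 = 3/8)
S(X) = -3/8 + 65*sqrt(X) (S(X) = 65*sqrt(X) - 1*3/8 = 65*sqrt(X) - 3/8 = -3/8 + 65*sqrt(X))
sqrt(S(o) - 29676) = sqrt((-3/8 + 65*sqrt(-99)) - 29676) = sqrt((-3/8 + 65*(3*I*sqrt(11))) - 29676) = sqrt((-3/8 + 195*I*sqrt(11)) - 29676) = sqrt(-237411/8 + 195*I*sqrt(11))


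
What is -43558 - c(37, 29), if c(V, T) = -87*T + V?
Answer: -41072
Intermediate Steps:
c(V, T) = V - 87*T
-43558 - c(37, 29) = -43558 - (37 - 87*29) = -43558 - (37 - 2523) = -43558 - 1*(-2486) = -43558 + 2486 = -41072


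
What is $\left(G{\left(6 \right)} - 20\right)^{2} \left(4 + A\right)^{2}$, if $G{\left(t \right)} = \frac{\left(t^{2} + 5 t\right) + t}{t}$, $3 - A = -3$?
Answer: $6400$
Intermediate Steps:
$A = 6$ ($A = 3 - -3 = 3 + 3 = 6$)
$G{\left(t \right)} = \frac{t^{2} + 6 t}{t}$
$\left(G{\left(6 \right)} - 20\right)^{2} \left(4 + A\right)^{2} = \left(\left(6 + 6\right) - 20\right)^{2} \left(4 + 6\right)^{2} = \left(12 - 20\right)^{2} \cdot 10^{2} = \left(-8\right)^{2} \cdot 100 = 64 \cdot 100 = 6400$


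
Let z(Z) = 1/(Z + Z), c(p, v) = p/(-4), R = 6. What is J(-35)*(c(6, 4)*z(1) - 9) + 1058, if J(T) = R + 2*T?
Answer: 1682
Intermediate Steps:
c(p, v) = -p/4 (c(p, v) = p*(-¼) = -p/4)
z(Z) = 1/(2*Z)
J(T) = 6 + 2*T
J(-35)*(c(6, 4)*z(1) - 9) + 1058 = (6 + 2*(-35))*((-¼*6)*((½)/1) - 9) + 1058 = (6 - 70)*(-3/4 - 9) + 1058 = -64*(-3/2*½ - 9) + 1058 = -64*(-¾ - 9) + 1058 = -64*(-39/4) + 1058 = 624 + 1058 = 1682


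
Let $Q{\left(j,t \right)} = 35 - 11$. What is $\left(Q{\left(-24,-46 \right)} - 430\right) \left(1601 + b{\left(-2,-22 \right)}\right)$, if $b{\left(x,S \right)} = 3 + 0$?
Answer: $-651224$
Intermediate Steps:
$Q{\left(j,t \right)} = 24$ ($Q{\left(j,t \right)} = 35 - 11 = 24$)
$b{\left(x,S \right)} = 3$
$\left(Q{\left(-24,-46 \right)} - 430\right) \left(1601 + b{\left(-2,-22 \right)}\right) = \left(24 - 430\right) \left(1601 + 3\right) = \left(-406\right) 1604 = -651224$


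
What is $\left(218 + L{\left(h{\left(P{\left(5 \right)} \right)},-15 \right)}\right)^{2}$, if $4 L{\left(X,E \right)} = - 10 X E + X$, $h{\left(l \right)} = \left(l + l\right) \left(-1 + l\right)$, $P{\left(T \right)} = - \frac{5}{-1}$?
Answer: $2985984$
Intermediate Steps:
$P{\left(T \right)} = 5$ ($P{\left(T \right)} = \left(-5\right) \left(-1\right) = 5$)
$h{\left(l \right)} = 2 l \left(-1 + l\right)$
$L{\left(X,E \right)} = \frac{X}{4} - \frac{5 E X}{2}$ ($L{\left(X,E \right)} = \frac{- 10 X E + X}{4} = \frac{- 10 E X + X}{4} = \frac{X - 10 E X}{4} = \frac{X}{4} - \frac{5 E X}{2}$)
$\left(218 + L{\left(h{\left(P{\left(5 \right)} \right)},-15 \right)}\right)^{2} = \left(218 + \frac{2 \cdot 5 \left(-1 + 5\right) \left(1 - -150\right)}{4}\right)^{2} = \left(218 + \frac{2 \cdot 5 \cdot 4 \left(1 + 150\right)}{4}\right)^{2} = \left(218 + \frac{1}{4} \cdot 40 \cdot 151\right)^{2} = \left(218 + 1510\right)^{2} = 1728^{2} = 2985984$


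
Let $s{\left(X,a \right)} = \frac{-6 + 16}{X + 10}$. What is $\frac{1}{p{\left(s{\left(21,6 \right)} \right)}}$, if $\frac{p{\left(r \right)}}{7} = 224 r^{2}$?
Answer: $\frac{961}{156800} \approx 0.0061288$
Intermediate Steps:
$s{\left(X,a \right)} = \frac{10}{10 + X}$
$p{\left(r \right)} = 1568 r^{2}$ ($p{\left(r \right)} = 7 \cdot 224 r^{2} = 1568 r^{2}$)
$\frac{1}{p{\left(s{\left(21,6 \right)} \right)}} = \frac{1}{1568 \left(\frac{10}{10 + 21}\right)^{2}} = \frac{1}{1568 \left(\frac{10}{31}\right)^{2}} = \frac{1}{1568 \cdot \frac{100}{961}} = \frac{1}{\frac{156800}{961}} = \frac{961}{156800}$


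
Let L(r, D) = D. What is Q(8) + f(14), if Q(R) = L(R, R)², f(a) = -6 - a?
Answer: 44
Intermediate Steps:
Q(R) = R²
Q(8) + f(14) = 8² + (-6 - 1*14) = 64 + (-6 - 14) = 64 - 20 = 44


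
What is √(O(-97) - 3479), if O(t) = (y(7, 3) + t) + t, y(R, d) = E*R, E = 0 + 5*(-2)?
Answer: I*√3743 ≈ 61.18*I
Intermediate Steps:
E = -10 (E = 0 - 10 = -10)
y(R, d) = -10*R
O(t) = -70 + 2*t (O(t) = (-10*7 + t) + t = (-70 + t) + t = -70 + 2*t)
√(O(-97) - 3479) = √((-70 + 2*(-97)) - 3479) = √((-70 - 194) - 3479) = √(-264 - 3479) = √(-3743) = I*√3743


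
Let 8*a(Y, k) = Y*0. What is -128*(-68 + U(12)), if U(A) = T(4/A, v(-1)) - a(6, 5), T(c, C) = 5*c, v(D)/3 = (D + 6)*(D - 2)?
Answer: 25472/3 ≈ 8490.7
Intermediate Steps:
a(Y, k) = 0 (a(Y, k) = (Y*0)/8 = (⅛)*0 = 0)
v(D) = 3*(-2 + D)*(6 + D) (v(D) = 3*((D + 6)*(D - 2)) = 3*((6 + D)*(-2 + D)) = 3*((-2 + D)*(6 + D)) = 3*(-2 + D)*(6 + D))
U(A) = 20/A (U(A) = 5*(4/A) - 1*0 = 20/A + 0 = 20/A)
-128*(-68 + U(12)) = -128*(-68 + 20/12) = -128*(-68 + 20*(1/12)) = -128*(-68 + 5/3) = -128*(-199/3) = 25472/3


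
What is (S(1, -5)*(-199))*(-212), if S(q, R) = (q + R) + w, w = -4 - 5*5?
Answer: -1392204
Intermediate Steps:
w = -29 (w = -4 - 25 = -29)
S(q, R) = -29 + R + q (S(q, R) = (q + R) - 29 = (R + q) - 29 = -29 + R + q)
(S(1, -5)*(-199))*(-212) = ((-29 - 5 + 1)*(-199))*(-212) = -33*(-199)*(-212) = 6567*(-212) = -1392204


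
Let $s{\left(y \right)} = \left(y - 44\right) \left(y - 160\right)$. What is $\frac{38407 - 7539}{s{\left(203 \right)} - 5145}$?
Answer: $\frac{7717}{423} \approx 18.243$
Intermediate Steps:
$s{\left(y \right)} = \left(-160 + y\right) \left(-44 + y\right)$ ($s{\left(y \right)} = \left(-44 + y\right) \left(-160 + y\right) = \left(-160 + y\right) \left(-44 + y\right)$)
$\frac{38407 - 7539}{s{\left(203 \right)} - 5145} = \frac{38407 - 7539}{\left(7040 + 203^{2} - 41412\right) - 5145} = \frac{30868}{\left(7040 + 41209 - 41412\right) - 5145} = \frac{30868}{6837 - 5145} = \frac{30868}{1692} = 30868 \cdot \frac{1}{1692} = \frac{7717}{423}$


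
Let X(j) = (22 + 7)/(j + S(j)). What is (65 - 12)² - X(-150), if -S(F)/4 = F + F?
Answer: 2949421/1050 ≈ 2809.0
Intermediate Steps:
S(F) = -8*F (S(F) = -4*(F + F) = -8*F)
X(j) = -29/(7*j) (X(j) = (22 + 7)/(j - 8*j) = 29/((-7*j)) = 29*(-1/(7*j)) = -29/(7*j))
(65 - 12)² - X(-150) = (65 - 12)² - (-29)/(7*(-150)) = 53² - (-29)*(-1)/(7*150) = 2809 - 1*29/1050 = 2809 - 29/1050 = 2949421/1050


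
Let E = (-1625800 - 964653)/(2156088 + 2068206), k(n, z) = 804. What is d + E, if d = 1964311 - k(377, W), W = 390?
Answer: 8294428248605/4224294 ≈ 1.9635e+6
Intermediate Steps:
d = 1963507 (d = 1964311 - 1*804 = 1964311 - 804 = 1963507)
E = -2590453/4224294 ≈ -0.61323
d + E = 1963507 - 2590453/4224294 = 8294428248605/4224294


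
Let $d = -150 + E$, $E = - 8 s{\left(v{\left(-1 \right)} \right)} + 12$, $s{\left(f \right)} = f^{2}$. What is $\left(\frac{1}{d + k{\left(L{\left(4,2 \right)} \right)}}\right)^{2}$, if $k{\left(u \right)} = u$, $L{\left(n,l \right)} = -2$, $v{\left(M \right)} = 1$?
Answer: $\frac{1}{21904} \approx 4.5654 \cdot 10^{-5}$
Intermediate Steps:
$E = 4$ ($E = - 8 \cdot 1^{2} + 12 = \left(-8\right) 1 + 12 = -8 + 12 = 4$)
$d = -146$ ($d = -150 + 4 = -146$)
$\left(\frac{1}{d + k{\left(L{\left(4,2 \right)} \right)}}\right)^{2} = \left(\frac{1}{-146 - 2}\right)^{2} = \left(\frac{1}{-148}\right)^{2} = \left(- \frac{1}{148}\right)^{2} = \frac{1}{21904}$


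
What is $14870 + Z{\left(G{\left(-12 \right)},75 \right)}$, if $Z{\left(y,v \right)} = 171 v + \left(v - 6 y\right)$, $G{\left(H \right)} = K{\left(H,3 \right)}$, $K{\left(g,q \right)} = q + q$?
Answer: $27734$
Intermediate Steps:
$K{\left(g,q \right)} = 2 q$
$G{\left(H \right)} = 6$ ($G{\left(H \right)} = 2 \cdot 3 = 6$)
$Z{\left(y,v \right)} = - 6 y + 172 v$
$14870 + Z{\left(G{\left(-12 \right)},75 \right)} = 14870 + \left(\left(-6\right) 6 + 172 \cdot 75\right) = 14870 + \left(-36 + 12900\right) = 14870 + 12864 = 27734$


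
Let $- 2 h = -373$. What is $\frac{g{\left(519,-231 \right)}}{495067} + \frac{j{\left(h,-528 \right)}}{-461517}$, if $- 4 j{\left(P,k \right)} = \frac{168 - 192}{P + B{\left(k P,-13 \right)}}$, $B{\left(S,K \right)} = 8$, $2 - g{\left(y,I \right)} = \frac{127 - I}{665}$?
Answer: $\frac{1160222008}{402073632047345} \approx 2.8856 \cdot 10^{-6}$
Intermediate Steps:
$h = \frac{373}{2}$ ($h = \left(- \frac{1}{2}\right) \left(-373\right) = \frac{373}{2} \approx 186.5$)
$g{\left(y,I \right)} = \frac{1203}{665} + \frac{I}{665}$ ($g{\left(y,I \right)} = 2 - \frac{127 - I}{665} = 2 - \left(127 - I\right) \frac{1}{665} = 2 - \left(\frac{127}{665} - \frac{I}{665}\right) = 2 + \left(- \frac{127}{665} + \frac{I}{665}\right) = \frac{1203}{665} + \frac{I}{665}$)
$j{\left(P,k \right)} = \frac{6}{8 + P}$ ($j{\left(P,k \right)} = - \frac{\left(168 - 192\right) \frac{1}{P + 8}}{4} = - \frac{\left(-24\right) \frac{1}{8 + P}}{4} = \frac{6}{8 + P}$)
$\frac{g{\left(519,-231 \right)}}{495067} + \frac{j{\left(h,-528 \right)}}{-461517} = \frac{\frac{1203}{665} + \frac{1}{665} \left(-231\right)}{495067} + \frac{6 \frac{1}{8 + \frac{373}{2}}}{-461517} = \left(\frac{1203}{665} - \frac{33}{95}\right) \frac{1}{495067} + \frac{6}{\frac{389}{2}} \left(- \frac{1}{461517}\right) = \frac{972}{665} \cdot \frac{1}{495067} + 6 \cdot \frac{2}{389} \left(- \frac{1}{461517}\right) = \frac{972}{329219555} + \frac{12}{389} \left(- \frac{1}{461517}\right) = \frac{972}{329219555} - \frac{4}{59843371} = \frac{1160222008}{402073632047345}$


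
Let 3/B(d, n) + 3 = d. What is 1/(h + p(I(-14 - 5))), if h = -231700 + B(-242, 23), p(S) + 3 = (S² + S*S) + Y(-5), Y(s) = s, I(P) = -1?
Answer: -245/56767973 ≈ -4.3158e-6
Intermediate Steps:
B(d, n) = 3/(-3 + d)
p(S) = -8 + 2*S² (p(S) = -3 + ((S² + S*S) - 5) = -3 + ((S² + S²) - 5) = -3 + (2*S² - 5) = -3 + (-5 + 2*S²) = -8 + 2*S²)
h = -56766503/245 (h = -231700 + 3/(-3 - 242) = -231700 + 3/(-245) = -231700 + 3*(-1/245) = -231700 - 3/245 = -56766503/245 ≈ -2.3170e+5)
1/(h + p(I(-14 - 5))) = 1/(-56766503/245 + (-8 + 2*(-1)²)) = 1/(-56766503/245 + (-8 + 2*1)) = 1/(-56766503/245 + (-8 + 2)) = 1/(-56766503/245 - 6) = 1/(-56767973/245) = -245/56767973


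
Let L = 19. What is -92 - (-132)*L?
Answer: 2416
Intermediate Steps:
-92 - (-132)*L = -92 - (-132)*19 = -92 - 33*(-76) = -92 + 2508 = 2416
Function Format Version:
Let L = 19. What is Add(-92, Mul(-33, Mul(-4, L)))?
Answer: 2416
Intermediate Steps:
Add(-92, Mul(-33, Mul(-4, L))) = Add(-92, Mul(-33, Mul(-4, 19))) = Add(-92, Mul(-33, -76)) = Add(-92, 2508) = 2416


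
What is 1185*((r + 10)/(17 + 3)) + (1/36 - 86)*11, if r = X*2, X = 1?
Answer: -8449/36 ≈ -234.69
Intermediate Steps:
r = 2 (r = 1*2 = 2)
1185*((r + 10)/(17 + 3)) + (1/36 - 86)*11 = 1185*((2 + 10)/(17 + 3)) + (1/36 - 86)*11 = 1185*(12/20) + (1/36 - 86)*11 = 1185*(12*(1/20)) - 3095/36*11 = 1185*(3/5) - 34045/36 = 711 - 34045/36 = -8449/36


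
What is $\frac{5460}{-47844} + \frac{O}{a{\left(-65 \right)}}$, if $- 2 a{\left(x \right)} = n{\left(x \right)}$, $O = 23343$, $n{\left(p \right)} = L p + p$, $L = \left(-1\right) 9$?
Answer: $- \frac{93186841}{1036620} \approx -89.895$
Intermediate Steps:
$L = -9$
$n{\left(p \right)} = - 8 p$ ($n{\left(p \right)} = - 9 p + p = - 8 p$)
$a{\left(x \right)} = 4 x$ ($a{\left(x \right)} = - \frac{\left(-8\right) x}{2} = 4 x$)
$\frac{5460}{-47844} + \frac{O}{a{\left(-65 \right)}} = \frac{5460}{-47844} + \frac{23343}{4 \left(-65\right)} = 5460 \left(- \frac{1}{47844}\right) + \frac{23343}{-260} = - \frac{455}{3987} + 23343 \left(- \frac{1}{260}\right) = - \frac{455}{3987} - \frac{23343}{260} = - \frac{93186841}{1036620}$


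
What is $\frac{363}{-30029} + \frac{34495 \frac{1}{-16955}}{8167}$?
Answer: $- \frac{10260199882}{831632044613} \approx -0.012337$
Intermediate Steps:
$\frac{363}{-30029} + \frac{34495 \frac{1}{-16955}}{8167} = 363 \left(- \frac{1}{30029}\right) + 34495 \left(- \frac{1}{16955}\right) \frac{1}{8167} = - \frac{363}{30029} - \frac{6899}{27694297} = - \frac{10260199882}{831632044613}$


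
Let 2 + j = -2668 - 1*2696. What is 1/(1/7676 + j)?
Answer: -7676/41189415 ≈ -0.00018636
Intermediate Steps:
j = -5366 (j = -2 + (-2668 - 1*2696) = -2 + (-2668 - 2696) = -2 - 5364 = -5366)
1/(1/7676 + j) = 1/(1/7676 - 5366) = 1/(-41189415/7676) = -7676/41189415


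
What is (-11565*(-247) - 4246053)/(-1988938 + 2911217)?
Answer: -1389498/922279 ≈ -1.5066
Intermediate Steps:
(-11565*(-247) - 4246053)/(-1988938 + 2911217) = (2856555 - 4246053)/922279 = -1389498*1/922279 = -1389498/922279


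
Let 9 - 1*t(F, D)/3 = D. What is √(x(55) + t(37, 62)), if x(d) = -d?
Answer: I*√214 ≈ 14.629*I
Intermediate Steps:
t(F, D) = 27 - 3*D
√(x(55) + t(37, 62)) = √(-1*55 + (27 - 3*62)) = √(-55 + (27 - 186)) = √(-55 - 159) = √(-214) = I*√214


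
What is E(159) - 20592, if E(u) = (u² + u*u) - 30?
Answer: 29940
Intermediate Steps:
E(u) = -30 + 2*u² (E(u) = (u² + u²) - 30 = 2*u² - 30 = -30 + 2*u²)
E(159) - 20592 = (-30 + 2*159²) - 20592 = (-30 + 2*25281) - 20592 = (-30 + 50562) - 20592 = 50532 - 20592 = 29940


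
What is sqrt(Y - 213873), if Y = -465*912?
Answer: I*sqrt(637953) ≈ 798.72*I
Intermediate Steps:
Y = -424080
sqrt(Y - 213873) = sqrt(-424080 - 213873) = sqrt(-637953) = I*sqrt(637953)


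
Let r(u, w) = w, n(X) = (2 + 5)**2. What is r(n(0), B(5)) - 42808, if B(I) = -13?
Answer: -42821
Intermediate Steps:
n(X) = 49 (n(X) = 7**2 = 49)
r(n(0), B(5)) - 42808 = -13 - 42808 = -42821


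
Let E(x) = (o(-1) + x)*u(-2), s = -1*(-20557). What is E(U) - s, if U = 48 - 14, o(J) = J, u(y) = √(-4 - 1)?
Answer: -20557 + 33*I*√5 ≈ -20557.0 + 73.79*I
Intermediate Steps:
u(y) = I*√5 (u(y) = √(-5) = I*√5)
s = 20557
U = 34
E(x) = I*√5*(-1 + x) (E(x) = (-1 + x)*(I*√5) = I*√5*(-1 + x))
E(U) - s = I*√5*(-1 + 34) - 1*20557 = I*√5*33 - 20557 = 33*I*√5 - 20557 = -20557 + 33*I*√5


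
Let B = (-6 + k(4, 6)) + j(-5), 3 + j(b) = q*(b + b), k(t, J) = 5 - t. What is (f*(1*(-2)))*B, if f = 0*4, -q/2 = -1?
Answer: 0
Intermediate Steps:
q = 2 (q = -2*(-1) = 2)
f = 0
j(b) = -3 + 4*b (j(b) = -3 + 2*(b + b) = -3 + 2*(2*b) = -3 + 4*b)
B = -28 (B = (-6 + (5 - 1*4)) + (-3 + 4*(-5)) = (-6 + (5 - 4)) + (-3 - 20) = (-6 + 1) - 23 = -5 - 23 = -28)
(f*(1*(-2)))*B = (0*(1*(-2)))*(-28) = (0*(-2))*(-28) = 0*(-28) = 0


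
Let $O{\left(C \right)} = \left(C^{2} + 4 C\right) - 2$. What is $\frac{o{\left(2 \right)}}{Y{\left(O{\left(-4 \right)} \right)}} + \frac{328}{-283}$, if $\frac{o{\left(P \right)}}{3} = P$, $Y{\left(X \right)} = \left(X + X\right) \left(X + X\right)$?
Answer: $- \frac{1775}{2264} \approx -0.78401$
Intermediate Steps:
$O{\left(C \right)} = -2 + C^{2} + 4 C$
$Y{\left(X \right)} = 4 X^{2}$ ($Y{\left(X \right)} = 2 X 2 X = 4 X^{2}$)
$o{\left(P \right)} = 3 P$
$\frac{o{\left(2 \right)}}{Y{\left(O{\left(-4 \right)} \right)}} + \frac{328}{-283} = \frac{3 \cdot 2}{4 \left(-2 + \left(-4\right)^{2} + 4 \left(-4\right)\right)^{2}} + \frac{328}{-283} = \frac{6}{4 \left(-2 + 16 - 16\right)^{2}} + 328 \left(- \frac{1}{283}\right) = \frac{6}{4 \left(-2\right)^{2}} - \frac{328}{283} = \frac{6}{4 \cdot 4} - \frac{328}{283} = \frac{6}{16} - \frac{328}{283} = 6 \cdot \frac{1}{16} - \frac{328}{283} = \frac{3}{8} - \frac{328}{283} = - \frac{1775}{2264}$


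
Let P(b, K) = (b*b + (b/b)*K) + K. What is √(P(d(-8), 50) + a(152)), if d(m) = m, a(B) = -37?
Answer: √127 ≈ 11.269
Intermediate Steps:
P(b, K) = b² + 2*K (P(b, K) = (b² + 1*K) + K = (b² + K) + K = (K + b²) + K = b² + 2*K)
√(P(d(-8), 50) + a(152)) = √(((-8)² + 2*50) - 37) = √((64 + 100) - 37) = √(164 - 37) = √127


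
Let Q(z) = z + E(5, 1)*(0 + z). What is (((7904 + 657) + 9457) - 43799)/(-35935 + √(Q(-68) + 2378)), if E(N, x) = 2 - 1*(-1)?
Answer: 926440235/1291322119 + 232029*√26/1291322119 ≈ 0.71835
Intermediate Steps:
E(N, x) = 3 (E(N, x) = 2 + 1 = 3)
Q(z) = 4*z (Q(z) = z + 3*(0 + z) = z + 3*z = 4*z)
(((7904 + 657) + 9457) - 43799)/(-35935 + √(Q(-68) + 2378)) = (((7904 + 657) + 9457) - 43799)/(-35935 + √(4*(-68) + 2378)) = ((8561 + 9457) - 43799)/(-35935 + √(-272 + 2378)) = (18018 - 43799)/(-35935 + √2106) = -25781/(-35935 + 9*√26)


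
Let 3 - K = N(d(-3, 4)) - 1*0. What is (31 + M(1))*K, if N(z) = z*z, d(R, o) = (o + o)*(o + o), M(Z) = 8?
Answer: -159627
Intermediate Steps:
d(R, o) = 4*o² (d(R, o) = (2*o)*(2*o) = 4*o²)
N(z) = z²
K = -4093 (K = 3 - ((4*4²)² - 1*0) = 3 - ((4*16)² + 0) = 3 - (64² + 0) = 3 - (4096 + 0) = 3 - 1*4096 = 3 - 4096 = -4093)
(31 + M(1))*K = (31 + 8)*(-4093) = 39*(-4093) = -159627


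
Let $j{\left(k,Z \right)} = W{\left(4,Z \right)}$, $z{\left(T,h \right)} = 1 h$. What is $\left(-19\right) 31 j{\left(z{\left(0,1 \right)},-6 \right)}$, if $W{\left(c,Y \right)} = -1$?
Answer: $589$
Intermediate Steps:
$z{\left(T,h \right)} = h$
$j{\left(k,Z \right)} = -1$
$\left(-19\right) 31 j{\left(z{\left(0,1 \right)},-6 \right)} = \left(-19\right) 31 \left(-1\right) = \left(-589\right) \left(-1\right) = 589$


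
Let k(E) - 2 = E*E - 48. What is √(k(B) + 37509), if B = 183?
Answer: 14*√362 ≈ 266.37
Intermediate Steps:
k(E) = -46 + E² (k(E) = 2 + (E*E - 48) = 2 + (E² - 48) = 2 + (-48 + E²) = -46 + E²)
√(k(B) + 37509) = √((-46 + 183²) + 37509) = √((-46 + 33489) + 37509) = √(33443 + 37509) = √70952 = 14*√362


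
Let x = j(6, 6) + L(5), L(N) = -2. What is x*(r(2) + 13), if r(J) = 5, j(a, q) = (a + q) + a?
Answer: 288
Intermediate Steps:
j(a, q) = q + 2*a
x = 16 (x = (6 + 2*6) - 2 = (6 + 12) - 2 = 18 - 2 = 16)
x*(r(2) + 13) = 16*(5 + 13) = 16*18 = 288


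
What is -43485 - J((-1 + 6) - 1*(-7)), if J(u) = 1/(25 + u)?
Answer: -1608946/37 ≈ -43485.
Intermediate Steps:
-43485 - J((-1 + 6) - 1*(-7)) = -43485 - 1/(25 + ((-1 + 6) - 1*(-7))) = -43485 - 1/(25 + (5 + 7)) = -43485 - 1/(25 + 12) = -43485 - 1/37 = -1608946/37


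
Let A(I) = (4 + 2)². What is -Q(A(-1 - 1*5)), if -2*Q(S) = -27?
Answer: -27/2 ≈ -13.500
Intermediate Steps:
A(I) = 36 (A(I) = 6² = 36)
Q(S) = 27/2 (Q(S) = -½*(-27) = 27/2)
-Q(A(-1 - 1*5)) = -1*27/2 = -27/2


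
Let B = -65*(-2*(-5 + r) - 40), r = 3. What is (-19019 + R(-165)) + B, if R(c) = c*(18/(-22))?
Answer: -16544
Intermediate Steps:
R(c) = -9*c/11 (R(c) = c*(18*(-1/22)) = c*(-9/11) = -9*c/11)
B = 2340 (B = -65*(-2*(-5 + 3) - 40) = -65*(-2*(-2) - 40) = -65*(4 - 40) = -65*(-36) = 2340)
(-19019 + R(-165)) + B = (-19019 - 9/11*(-165)) + 2340 = (-19019 + 135) + 2340 = -18884 + 2340 = -16544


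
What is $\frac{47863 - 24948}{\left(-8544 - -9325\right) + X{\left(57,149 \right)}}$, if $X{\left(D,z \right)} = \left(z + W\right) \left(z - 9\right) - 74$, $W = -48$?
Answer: $\frac{22915}{14847} \approx 1.5434$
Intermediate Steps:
$X{\left(D,z \right)} = -74 + \left(-48 + z\right) \left(-9 + z\right)$ ($X{\left(D,z \right)} = \left(z - 48\right) \left(z - 9\right) - 74 = \left(-48 + z\right) \left(-9 + z\right) - 74 = -74 + \left(-48 + z\right) \left(-9 + z\right)$)
$\frac{47863 - 24948}{\left(-8544 - -9325\right) + X{\left(57,149 \right)}} = \frac{47863 - 24948}{\left(-8544 - -9325\right) + \left(358 + 149^{2} - 8493\right)} = \frac{22915}{\left(-8544 + 9325\right) + \left(358 + 22201 - 8493\right)} = \frac{22915}{781 + 14066} = \frac{22915}{14847}$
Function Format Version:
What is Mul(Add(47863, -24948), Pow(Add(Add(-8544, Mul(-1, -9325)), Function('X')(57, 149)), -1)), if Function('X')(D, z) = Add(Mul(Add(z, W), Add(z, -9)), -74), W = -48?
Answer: Rational(22915, 14847) ≈ 1.5434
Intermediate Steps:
Function('X')(D, z) = Add(-74, Mul(Add(-48, z), Add(-9, z))) (Function('X')(D, z) = Add(Mul(Add(z, -48), Add(z, -9)), -74) = Add(Mul(Add(-48, z), Add(-9, z)), -74) = Add(-74, Mul(Add(-48, z), Add(-9, z))))
Mul(Add(47863, -24948), Pow(Add(Add(-8544, Mul(-1, -9325)), Function('X')(57, 149)), -1)) = Mul(Add(47863, -24948), Pow(Add(Add(-8544, Mul(-1, -9325)), Add(358, Pow(149, 2), Mul(-57, 149))), -1)) = Mul(22915, Pow(Add(Add(-8544, 9325), Add(358, 22201, -8493)), -1)) = Mul(22915, Pow(Add(781, 14066), -1)) = Mul(22915, Pow(14847, -1)) = Mul(22915, Rational(1, 14847)) = Rational(22915, 14847)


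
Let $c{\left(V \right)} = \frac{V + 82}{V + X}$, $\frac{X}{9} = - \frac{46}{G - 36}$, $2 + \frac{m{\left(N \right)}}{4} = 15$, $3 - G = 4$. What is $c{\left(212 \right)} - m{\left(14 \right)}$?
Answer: $- \frac{209269}{4129} \approx -50.683$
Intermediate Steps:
$G = -1$ ($G = 3 - 4 = -1$)
$m{\left(N \right)} = 52$ ($m{\left(N \right)} = -8 + 4 \cdot 15 = -8 + 60 = 52$)
$X = \frac{414}{37}$ ($X = 9 \left(- \frac{46}{-1 - 36}\right) = 9 \left(- \frac{46}{-37}\right) = 9 \left(\left(-46\right) \left(- \frac{1}{37}\right)\right) = 9 \cdot \frac{46}{37} = \frac{414}{37} \approx 11.189$)
$c{\left(V \right)} = \frac{82 + V}{\frac{414}{37} + V}$ ($c{\left(V \right)} = \frac{V + 82}{V + \frac{414}{37}} = \frac{82 + V}{\frac{414}{37} + V}$)
$c{\left(212 \right)} - m{\left(14 \right)} = \frac{37 \left(82 + 212\right)}{414 + 37 \cdot 212} - 52 = 37 \frac{1}{414 + 7844} \cdot 294 - 52 = 37 \cdot \frac{1}{8258} \cdot 294 - 52 = \frac{5439}{4129} - 52 = - \frac{209269}{4129}$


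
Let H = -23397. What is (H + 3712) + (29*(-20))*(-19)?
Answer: -8665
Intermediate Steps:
(H + 3712) + (29*(-20))*(-19) = (-23397 + 3712) + (29*(-20))*(-19) = -19685 - 580*(-19) = -19685 + 11020 = -8665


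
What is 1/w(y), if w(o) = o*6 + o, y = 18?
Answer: 1/126 ≈ 0.0079365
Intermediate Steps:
w(o) = 7*o (w(o) = 6*o + o = 7*o)
1/w(y) = 1/(7*18) = 1/126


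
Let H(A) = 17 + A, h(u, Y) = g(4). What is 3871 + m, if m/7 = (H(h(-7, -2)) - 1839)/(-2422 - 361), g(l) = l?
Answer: 10785719/2783 ≈ 3875.6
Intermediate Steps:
h(u, Y) = 4
m = 12726/2783 (m = 7*(((17 + 4) - 1839)/(-2422 - 361)) = 7*((21 - 1839)/(-2783)) = 7*(-1818*(-1/2783)) = 7*(1818/2783) = 12726/2783 ≈ 4.5728)
3871 + m = 3871 + 12726/2783 = 10785719/2783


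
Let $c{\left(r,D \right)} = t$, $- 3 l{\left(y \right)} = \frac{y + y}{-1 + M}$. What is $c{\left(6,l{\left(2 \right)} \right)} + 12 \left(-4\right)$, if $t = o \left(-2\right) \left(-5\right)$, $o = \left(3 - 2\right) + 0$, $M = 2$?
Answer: $-38$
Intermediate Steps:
$o = 1$ ($o = 1 + 0 = 1$)
$l{\left(y \right)} = - \frac{2 y}{3}$ ($l{\left(y \right)} = - \frac{\left(y + y\right) \frac{1}{-1 + 2}}{3} = - \frac{2 y 1^{-1}}{3} = - \frac{2 y 1}{3} = - \frac{2 y}{3}$)
$t = 10$ ($t = 1 \left(-2\right) \left(-5\right) = \left(-2\right) \left(-5\right) = 10$)
$c{\left(r,D \right)} = 10$
$c{\left(6,l{\left(2 \right)} \right)} + 12 \left(-4\right) = 10 + 12 \left(-4\right) = 10 - 48 = -38$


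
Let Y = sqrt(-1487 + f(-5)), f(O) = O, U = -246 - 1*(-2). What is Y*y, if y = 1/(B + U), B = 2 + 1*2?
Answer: -I*sqrt(373)/120 ≈ -0.16094*I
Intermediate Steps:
U = -244 (U = -246 + 2 = -244)
B = 4 (B = 2 + 2 = 4)
Y = 2*I*sqrt(373) (Y = sqrt(-1487 - 5) = sqrt(-1492) = 2*I*sqrt(373) ≈ 38.626*I)
y = -1/240 (y = 1/(4 - 244) = 1/(-240) = -1/240 ≈ -0.0041667)
Y*y = (2*I*sqrt(373))*(-1/240) = -I*sqrt(373)/120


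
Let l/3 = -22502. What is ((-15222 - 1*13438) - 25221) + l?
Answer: -121387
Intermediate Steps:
l = -67506 (l = 3*(-22502) = -67506)
((-15222 - 1*13438) - 25221) + l = ((-15222 - 1*13438) - 25221) - 67506 = ((-15222 - 13438) - 25221) - 67506 = (-28660 - 25221) - 67506 = -53881 - 67506 = -121387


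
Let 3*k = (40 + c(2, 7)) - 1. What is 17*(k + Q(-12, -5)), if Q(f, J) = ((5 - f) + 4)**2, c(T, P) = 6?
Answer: 7752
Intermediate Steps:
Q(f, J) = (9 - f)**2
k = 15 (k = ((40 + 6) - 1)/3 = (46 - 1)/3 = (1/3)*45 = 15)
17*(k + Q(-12, -5)) = 17*(15 + (-9 - 12)**2) = 17*(15 + (-21)**2) = 17*(15 + 441) = 17*456 = 7752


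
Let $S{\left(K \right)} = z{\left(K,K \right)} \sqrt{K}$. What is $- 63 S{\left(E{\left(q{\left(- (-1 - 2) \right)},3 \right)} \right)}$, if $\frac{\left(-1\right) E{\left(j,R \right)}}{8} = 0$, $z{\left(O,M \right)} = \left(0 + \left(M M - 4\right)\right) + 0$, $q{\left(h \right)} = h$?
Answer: $0$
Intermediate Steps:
$z{\left(O,M \right)} = -4 + M^{2}$ ($z{\left(O,M \right)} = \left(0 + \left(M^{2} - 4\right)\right) + 0 = \left(0 + \left(-4 + M^{2}\right)\right) + 0 = \left(-4 + M^{2}\right) + 0 = -4 + M^{2}$)
$E{\left(j,R \right)} = 0$ ($E{\left(j,R \right)} = \left(-8\right) 0 = 0$)
$S{\left(K \right)} = \sqrt{K} \left(-4 + K^{2}\right)$ ($S{\left(K \right)} = \left(-4 + K^{2}\right) \sqrt{K} = \sqrt{K} \left(-4 + K^{2}\right)$)
$- 63 S{\left(E{\left(q{\left(- (-1 - 2) \right)},3 \right)} \right)} = - 63 \sqrt{0} \left(-4 + 0^{2}\right) = - 63 \cdot 0 \left(-4 + 0\right) = - 63 \cdot 0 \left(-4\right) = \left(-63\right) 0 = 0$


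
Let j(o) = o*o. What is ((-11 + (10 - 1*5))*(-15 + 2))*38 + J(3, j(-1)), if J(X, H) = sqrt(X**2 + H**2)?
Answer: 2964 + sqrt(10) ≈ 2967.2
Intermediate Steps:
j(o) = o**2
J(X, H) = sqrt(H**2 + X**2)
((-11 + (10 - 1*5))*(-15 + 2))*38 + J(3, j(-1)) = ((-11 + (10 - 1*5))*(-15 + 2))*38 + sqrt(((-1)**2)**2 + 3**2) = ((-11 + (10 - 5))*(-13))*38 + sqrt(1**2 + 9) = ((-11 + 5)*(-13))*38 + sqrt(1 + 9) = -6*(-13)*38 + sqrt(10) = 78*38 + sqrt(10) = 2964 + sqrt(10)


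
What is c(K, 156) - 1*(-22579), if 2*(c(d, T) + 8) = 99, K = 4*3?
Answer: 45241/2 ≈ 22621.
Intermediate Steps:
K = 12
c(d, T) = 83/2 (c(d, T) = -8 + (½)*99 = -8 + 99/2 = 83/2)
c(K, 156) - 1*(-22579) = 83/2 - 1*(-22579) = 83/2 + 22579 = 45241/2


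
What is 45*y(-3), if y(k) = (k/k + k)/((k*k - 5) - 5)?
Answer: 90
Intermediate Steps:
y(k) = (1 + k)/(-10 + k**2) (y(k) = (1 + k)/((k**2 - 5) - 5) = (1 + k)/((-5 + k**2) - 5) = (1 + k)/(-10 + k**2))
45*y(-3) = 45*((1 - 3)/(-10 + (-3)**2)) = 45*(-2/(-10 + 9)) = 45*(-2/(-1)) = 45*(-1*(-2)) = 45*2 = 90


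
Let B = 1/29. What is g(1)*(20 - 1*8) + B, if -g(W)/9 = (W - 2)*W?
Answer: 3133/29 ≈ 108.03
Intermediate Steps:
g(W) = -9*W*(-2 + W) (g(W) = -9*(W - 2)*W = -9*(-2 + W)*W = -9*W*(-2 + W))
B = 1/29 ≈ 0.034483
g(1)*(20 - 1*8) + B = (9*1*(2 - 1*1))*(20 - 1*8) + 1/29 = (9*1*(2 - 1))*(20 - 8) + 1/29 = (9*1*1)*12 + 1/29 = 9*12 + 1/29 = 108 + 1/29 = 3133/29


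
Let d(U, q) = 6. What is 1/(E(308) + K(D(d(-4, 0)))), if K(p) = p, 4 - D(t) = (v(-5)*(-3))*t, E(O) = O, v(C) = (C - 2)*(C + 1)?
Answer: 1/816 ≈ 0.0012255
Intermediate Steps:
v(C) = (1 + C)*(-2 + C) (v(C) = (-2 + C)*(1 + C) = (1 + C)*(-2 + C))
D(t) = 4 + 84*t (D(t) = 4 - (-2 + (-5)² - 1*(-5))*(-3)*t = 4 - (-2 + 25 + 5)*(-3)*t = 4 - 28*(-3)*t = 4 - (-84)*t = 4 + 84*t)
1/(E(308) + K(D(d(-4, 0)))) = 1/(308 + (4 + 84*6)) = 1/(308 + (4 + 504)) = 1/(308 + 508) = 1/816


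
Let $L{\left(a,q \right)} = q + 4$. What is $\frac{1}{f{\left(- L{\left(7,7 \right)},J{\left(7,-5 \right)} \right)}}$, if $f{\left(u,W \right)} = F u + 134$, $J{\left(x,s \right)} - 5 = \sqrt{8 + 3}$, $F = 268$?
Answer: $- \frac{1}{2814} \approx -0.00035537$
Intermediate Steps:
$J{\left(x,s \right)} = 5 + \sqrt{11}$ ($J{\left(x,s \right)} = 5 + \sqrt{8 + 3} = 5 + \sqrt{11}$)
$L{\left(a,q \right)} = 4 + q$
$f{\left(u,W \right)} = 134 + 268 u$ ($f{\left(u,W \right)} = 268 u + 134 = 134 + 268 u$)
$\frac{1}{f{\left(- L{\left(7,7 \right)},J{\left(7,-5 \right)} \right)}} = \frac{1}{134 + 268 \left(- (4 + 7)\right)} = \frac{1}{134 + 268 \left(\left(-1\right) 11\right)} = \frac{1}{134 + 268 \left(-11\right)} = \frac{1}{134 - 2948} = \frac{1}{-2814} = - \frac{1}{2814}$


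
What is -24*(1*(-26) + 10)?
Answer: 384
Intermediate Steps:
-24*(1*(-26) + 10) = -24*(-26 + 10) = -24*(-16) = 384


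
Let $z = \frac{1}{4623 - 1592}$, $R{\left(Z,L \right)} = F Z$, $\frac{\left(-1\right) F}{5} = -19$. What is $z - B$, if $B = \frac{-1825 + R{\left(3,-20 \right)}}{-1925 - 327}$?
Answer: $- \frac{1166372}{1706453} \approx -0.68351$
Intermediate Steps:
$F = 95$ ($F = \left(-5\right) \left(-19\right) = 95$)
$R{\left(Z,L \right)} = 95 Z$
$z = \frac{1}{3031} \approx 0.00032992$
$B = \frac{385}{563}$ ($B = \frac{-1825 + 95 \cdot 3}{-1925 - 327} = \frac{-1825 + 285}{-2252} = \left(-1540\right) \left(- \frac{1}{2252}\right) = \frac{385}{563} \approx 0.68384$)
$z - B = \frac{1}{3031} - \frac{385}{563} = - \frac{1166372}{1706453}$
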